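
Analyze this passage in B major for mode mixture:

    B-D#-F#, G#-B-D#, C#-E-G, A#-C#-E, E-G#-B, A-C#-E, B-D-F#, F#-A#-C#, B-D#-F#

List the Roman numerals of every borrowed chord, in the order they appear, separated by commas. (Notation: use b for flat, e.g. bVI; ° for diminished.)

The diatonic triads in B major are B, C#m, D#m, E, F#, G#m, A#dim. B–D#–F# = B, G#–B–D# = G#m, A#–C#–E = A#dim, E–G#–B = E and F#–A#–C# = F# all belong to that set. C#–E–G is not: scale degree 2 in B major carries C#m (ii). In B minor the chord on that degree is C#dim, so here it functions as ii°, borrowed from the parallel minor. A–C#–E is not: scale degree 7 in B major carries A#dim (vii°). In B minor the chord on that degree is A, so here it functions as bVII, borrowed from the parallel minor. B–D–F# is not: scale degree 1 in B major carries B (I). In B minor the chord on that degree is Bm, so here it functions as i, borrowed from the parallel minor.

ii°, bVII, i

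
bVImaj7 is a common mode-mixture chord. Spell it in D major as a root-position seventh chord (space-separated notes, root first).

Bb D F A

The root of bVImaj7 is the lowered 6th degree: B becomes Bb. Stacking thirds in D minor on Bb gives Bb–D–F–A.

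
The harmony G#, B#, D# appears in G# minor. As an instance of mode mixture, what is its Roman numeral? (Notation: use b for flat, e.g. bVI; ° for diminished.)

I

G# is scale degree 1 in G# minor. G#–B#–D# is a major chord — the form found in G# major, not the diatonic i (G#m). Borrowed into G# minor it is written I.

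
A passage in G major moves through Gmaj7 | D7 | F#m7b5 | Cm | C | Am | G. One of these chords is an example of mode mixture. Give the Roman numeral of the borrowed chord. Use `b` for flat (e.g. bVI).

The diatonic triads in G major are G, Am, Bm, C, D, Em, F#dim. Gmaj7, D7, F#m7b5, C, Am and G all belong to that set. Cm (C–Eb–G) doesn't fit — on degree 4 G major would have C (IV). Cm is the degree-4 chord of G minor, so it is the borrowed iv.

iv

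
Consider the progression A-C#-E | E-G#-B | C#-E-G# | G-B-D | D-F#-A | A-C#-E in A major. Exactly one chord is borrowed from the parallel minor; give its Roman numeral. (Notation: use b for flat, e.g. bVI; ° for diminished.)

bVII

A major has the diatonic set A, Bm, C#m, D, E, F#m, G#dim. A–C#–E = A, E–G#–B = E, C#–E–G# = C#m and D–F#–A = D all belong to that set. G–B–D is not: scale degree 7 in A major carries G#dim (vii°). In A minor the chord on that degree is G, so here it functions as bVII, borrowed from the parallel minor.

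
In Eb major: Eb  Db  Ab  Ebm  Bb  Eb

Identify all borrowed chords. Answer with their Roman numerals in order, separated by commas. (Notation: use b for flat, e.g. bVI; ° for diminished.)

bVII, i

The diatonic triads in Eb major are Eb, Fm, Gm, Ab, Bb, Cm, Ddim. Eb, Ab and Bb all belong to that set. Db (Db–F–Ab) is not: scale degree 7 in Eb major carries Ddim (vii°). In Eb minor the chord on that degree is Db, so here it functions as bVII, borrowed from the parallel minor. Ebm (Eb–Gb–Bb) doesn't fit — on degree 1 Eb major would have Eb (I). Ebm is the degree-1 chord of Eb minor, so it is the borrowed i.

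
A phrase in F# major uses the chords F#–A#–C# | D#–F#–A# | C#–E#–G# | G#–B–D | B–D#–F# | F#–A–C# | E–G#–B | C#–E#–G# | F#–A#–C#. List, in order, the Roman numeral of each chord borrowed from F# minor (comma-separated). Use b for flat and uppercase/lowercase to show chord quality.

ii°, i, bVII

F# major has the diatonic set F#, G#m, A#m, B, C#, D#m, E#dim. F#–A#–C# = F#, D#–F#–A# = D#m, C#–E#–G# = C# and B–D#–F# = B all belong to that set. G#–B–D doesn't fit — on degree 2 F# major would have G#m (ii). G#dim is the degree-2 chord of F# minor, so it is the borrowed ii°. F#–A–C# is not: scale degree 1 in F# major carries F# (I). In F# minor the chord on that degree is F#m, so here it functions as i, borrowed from the parallel minor. But E–G#–B is foreign: the diatonic vii° on degree 7 is E#dim, whereas E comes from F# minor. It is labeled bVII.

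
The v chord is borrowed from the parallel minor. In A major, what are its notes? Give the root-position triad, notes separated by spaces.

E G B

v is built on scale degree 5, which is E in both A major and its parallel. Building the minor chord from the parallel minor on E: E–G–B.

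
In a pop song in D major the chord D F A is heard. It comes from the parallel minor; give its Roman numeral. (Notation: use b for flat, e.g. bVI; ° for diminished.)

i

D is scale degree 1 in D major. The diatonic chord on degree 1 would be D (I), but D–F–A is the minor chord from D minor. As a borrowed chord it is labeled i.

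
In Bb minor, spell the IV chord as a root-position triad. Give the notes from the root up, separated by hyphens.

IV is built on scale degree 4, which is Eb in both Bb minor and its parallel. Building the major chord from the parallel major on Eb: Eb–G–Bb.

Eb-G-Bb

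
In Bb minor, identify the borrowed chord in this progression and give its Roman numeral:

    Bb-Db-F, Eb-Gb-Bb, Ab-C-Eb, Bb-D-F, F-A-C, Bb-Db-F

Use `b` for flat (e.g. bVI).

I

The diatonic triads in Bb minor (with V from harmonic minor) are Bbm, Cdim, Db, Ebm, F, Gb, Ab. Bb–Db–F = Bbm, Eb–Gb–Bb = Ebm, Ab–C–Eb = Ab and F–A–C = F are all diatonic. But Bb–D–F is foreign: the diatonic i on degree 1 is Bbm, whereas Bb comes from Bb major. It is labeled I.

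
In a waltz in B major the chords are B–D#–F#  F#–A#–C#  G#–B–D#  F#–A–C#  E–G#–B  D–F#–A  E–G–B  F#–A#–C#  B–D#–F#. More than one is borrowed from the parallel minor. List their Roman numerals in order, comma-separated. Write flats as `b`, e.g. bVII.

In B major the diatonic chords are B, C#m, D#m, E, F#, G#m, A#dim. B–D#–F# = B, F#–A#–C# = F#, G#–B–D# = G#m and E–G#–B = E all belong to that set. But F#–A–C# is foreign: the diatonic V on degree 5 is F#, whereas F#m comes from B minor. It is labeled v. D–F#–A doesn't fit — on degree 3 B major would have D#m (iii). D is the degree-3 chord of B minor, so it is the borrowed bIII. E–G–B is not: scale degree 4 in B major carries E (IV). In B minor the chord on that degree is Em, so here it functions as iv, borrowed from the parallel minor.

v, bIII, iv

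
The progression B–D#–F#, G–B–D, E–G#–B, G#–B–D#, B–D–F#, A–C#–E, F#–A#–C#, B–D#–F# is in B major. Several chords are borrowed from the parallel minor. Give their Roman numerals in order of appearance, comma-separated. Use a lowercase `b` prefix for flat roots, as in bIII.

The diatonic triads in B major are B, C#m, D#m, E, F#, G#m, A#dim. B–D#–F# = B, E–G#–B = E, G#–B–D# = G#m and F#–A#–C# = F# all belong to that set. But G–B–D is foreign: the diatonic vi on degree 6 is G#m, whereas G comes from B minor. It is labeled bVI. B–D–F# doesn't fit — on degree 1 B major would have B (I). Bm is the degree-1 chord of B minor, so it is the borrowed i. A–C#–E is not: scale degree 7 in B major carries A#dim (vii°). In B minor the chord on that degree is A, so here it functions as bVII, borrowed from the parallel minor.

bVI, i, bVII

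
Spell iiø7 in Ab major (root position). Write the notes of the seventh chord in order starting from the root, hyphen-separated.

Bb-Db-Fb-Ab

The root, Bb, is scale degree 2 — the same note in Ab major and Ab minor; only the chord quality changes. In Ab minor the chord on Bb is Bb–Db–Fb–Ab.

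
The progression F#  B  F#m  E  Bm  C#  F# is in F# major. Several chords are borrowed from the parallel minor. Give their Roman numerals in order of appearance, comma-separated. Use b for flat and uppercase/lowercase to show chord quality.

i, bVII, iv

The diatonic triads in F# major are F#, G#m, A#m, B, C#, D#m, E#dim. F#, B and C# all belong to that set. F#m (F#–A–C#) doesn't fit — on degree 1 F# major would have F# (I). F#m is the degree-1 chord of F# minor, so it is the borrowed i. But E (E–G#–B) is foreign: the diatonic vii° on degree 7 is E#dim, whereas E comes from F# minor. It is labeled bVII. Bm (B–D–F#) doesn't fit — on degree 4 F# major would have B (IV). Bm is the degree-4 chord of F# minor, so it is the borrowed iv.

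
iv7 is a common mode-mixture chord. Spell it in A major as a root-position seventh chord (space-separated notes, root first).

D F A C

The root, D, is scale degree 4 — the same note in A major and A minor; only the chord quality changes. In A minor the chord on D is D–F–A–C.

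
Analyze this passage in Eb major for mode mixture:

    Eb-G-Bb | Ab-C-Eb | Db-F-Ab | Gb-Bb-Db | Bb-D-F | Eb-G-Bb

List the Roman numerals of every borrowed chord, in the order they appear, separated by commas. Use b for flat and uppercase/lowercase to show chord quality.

bVII, bIII

The diatonic triads in Eb major are Eb, Fm, Gm, Ab, Bb, Cm, Ddim. Eb–G–Bb = Eb, Ab–C–Eb = Ab and Bb–D–F = Bb all belong to that set. Db–F–Ab doesn't fit — on degree 7 Eb major would have Ddim (vii°). Db is the degree-7 chord of Eb minor, so it is the borrowed bVII. But Gb–Bb–Db is foreign: the diatonic iii on degree 3 is Gm, whereas Gb comes from Eb minor. It is labeled bIII.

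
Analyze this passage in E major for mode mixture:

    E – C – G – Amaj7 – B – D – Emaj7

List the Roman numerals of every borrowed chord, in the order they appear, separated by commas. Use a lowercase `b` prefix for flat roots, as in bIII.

In E major the diatonic chords are E, F#m, G#m, A, B, C#m, D#dim. Of the given chords, E, Amaj7, B and Emaj7 are diatonic. C (C–E–G) doesn't fit — on degree 6 E major would have C#m (vi). C is the degree-6 chord of E minor, so it is the borrowed bVI. G (G–B–D) is not: scale degree 3 in E major carries G#m (iii). In E minor the chord on that degree is G, so here it functions as bIII, borrowed from the parallel minor. D (D–F#–A) doesn't fit — on degree 7 E major would have D#dim (vii°). D is the degree-7 chord of E minor, so it is the borrowed bVII.

bVI, bIII, bVII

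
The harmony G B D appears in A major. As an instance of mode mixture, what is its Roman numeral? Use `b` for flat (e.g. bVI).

bVII

The root G is the lowered 7th scale degree — diatonically A major has G# there. The diatonic chord on degree 7 would be G#dim (vii°), but G–B–D is the major chord from A minor. As a borrowed chord it is labeled bVII.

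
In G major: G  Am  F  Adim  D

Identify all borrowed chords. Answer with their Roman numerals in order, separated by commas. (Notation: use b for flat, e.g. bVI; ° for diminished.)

In G major the diatonic chords are G, Am, Bm, C, D, Em, F#dim. G, Am and D all belong to that set. F (F–A–C) doesn't fit — on degree 7 G major would have F#dim (vii°). F is the degree-7 chord of G minor, so it is the borrowed bVII. Adim (A–C–Eb) is not: scale degree 2 in G major carries Am (ii). In G minor the chord on that degree is Adim, so here it functions as ii°, borrowed from the parallel minor.

bVII, ii°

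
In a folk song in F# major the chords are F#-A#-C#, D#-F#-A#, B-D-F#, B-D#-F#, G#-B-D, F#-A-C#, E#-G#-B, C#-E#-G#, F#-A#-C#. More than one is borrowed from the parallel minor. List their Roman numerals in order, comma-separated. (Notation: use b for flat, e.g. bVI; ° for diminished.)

iv, ii°, i

F# major has the diatonic set F#, G#m, A#m, B, C#, D#m, E#dim. Of the given chords, F#–A#–C# = F#, D#–F#–A# = D#m, B–D#–F# = B, E#–G#–B = E#dim and C#–E#–G# = C# are diatonic. B–D–F# doesn't fit — on degree 4 F# major would have B (IV). Bm is the degree-4 chord of F# minor, so it is the borrowed iv. But G#–B–D is foreign: the diatonic ii on degree 2 is G#m, whereas G#dim comes from F# minor. It is labeled ii°. F#–A–C# is not: scale degree 1 in F# major carries F# (I). In F# minor the chord on that degree is F#m, so here it functions as i, borrowed from the parallel minor.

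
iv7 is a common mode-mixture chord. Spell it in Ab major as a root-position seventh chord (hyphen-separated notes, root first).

The root, Db, is scale degree 4 — the same note in Ab major and Ab minor; only the chord quality changes. In Ab minor the chord on Db is Db–Fb–Ab–Cb.

Db-Fb-Ab-Cb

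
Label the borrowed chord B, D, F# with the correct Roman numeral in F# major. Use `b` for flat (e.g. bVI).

B is scale degree 4 in F# major. B–D–F# is a minor chord — the form found in F# minor, not the diatonic IV (B). Borrowed into F# major it is written iv.

iv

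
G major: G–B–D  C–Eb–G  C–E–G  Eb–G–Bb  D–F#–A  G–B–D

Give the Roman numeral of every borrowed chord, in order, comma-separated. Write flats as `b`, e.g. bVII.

In G major the diatonic chords are G, Am, Bm, C, D, Em, F#dim. Of the given chords, G–B–D = G, C–E–G = C and D–F#–A = D are diatonic. But C–Eb–G is foreign: the diatonic IV on degree 4 is C, whereas Cm comes from G minor. It is labeled iv. Eb–G–Bb is not: scale degree 6 in G major carries Em (vi). In G minor the chord on that degree is Eb, so here it functions as bVI, borrowed from the parallel minor.

iv, bVI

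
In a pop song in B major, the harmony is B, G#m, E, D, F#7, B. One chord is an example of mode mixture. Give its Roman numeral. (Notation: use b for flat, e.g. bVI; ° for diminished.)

The diatonic triads in B major are B, C#m, D#m, E, F#, G#m, A#dim. B, G#m, E and F#7 are all diatonic. But D (D–F#–A) is foreign: the diatonic iii on degree 3 is D#m, whereas D comes from B minor. It is labeled bIII.

bIII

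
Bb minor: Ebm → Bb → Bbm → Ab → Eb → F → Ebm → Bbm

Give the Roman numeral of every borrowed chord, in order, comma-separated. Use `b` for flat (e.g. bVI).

I, IV

The diatonic triads in Bb minor (with V from harmonic minor) are Bbm, Cdim, Db, Ebm, F, Gb, Ab. Ebm, Bbm, Ab and F all belong to that set. Bb (Bb–D–F) doesn't fit — on degree 1 Bb minor would have Bbm (i). Bb is the degree-1 chord of Bb major, so it is the borrowed I. But Eb (Eb–G–Bb) is foreign: the diatonic iv on degree 4 is Ebm, whereas Eb comes from Bb major. It is labeled IV.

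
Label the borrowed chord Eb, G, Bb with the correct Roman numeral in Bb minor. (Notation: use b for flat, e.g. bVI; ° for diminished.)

IV

The root Eb is the diatonic 4th degree of Bb minor; the borrowing shows in the chord quality. Eb–G–Bb is a major chord — the form found in Bb major, not the diatonic iv (Ebm). Borrowed into Bb minor it is written IV.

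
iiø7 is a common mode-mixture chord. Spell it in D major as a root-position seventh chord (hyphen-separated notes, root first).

The root, E, is scale degree 2 — the same note in D major and D minor; only the chord quality changes. In D minor the chord on E is E–G–Bb–D.

E-G-Bb-D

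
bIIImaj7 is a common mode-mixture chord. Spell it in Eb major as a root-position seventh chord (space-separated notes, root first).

Gb Bb Db F

Scale degree 3 in Eb major is G. bIIImaj7 uses the lowered form, Gb, taken from Eb minor. In Eb minor the chord on Gb is Gb–Bb–Db–F.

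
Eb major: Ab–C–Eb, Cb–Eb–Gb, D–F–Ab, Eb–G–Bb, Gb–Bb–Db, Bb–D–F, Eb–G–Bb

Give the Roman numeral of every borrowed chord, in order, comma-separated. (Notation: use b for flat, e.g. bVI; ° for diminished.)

bVI, bIII

Eb major has the diatonic set Eb, Fm, Gm, Ab, Bb, Cm, Ddim. Ab–C–Eb = Ab, D–F–Ab = Ddim, Eb–G–Bb = Eb and Bb–D–F = Bb are all diatonic. But Cb–Eb–Gb is foreign: the diatonic vi on degree 6 is Cm, whereas Cb comes from Eb minor. It is labeled bVI. But Gb–Bb–Db is foreign: the diatonic iii on degree 3 is Gm, whereas Gb comes from Eb minor. It is labeled bIII.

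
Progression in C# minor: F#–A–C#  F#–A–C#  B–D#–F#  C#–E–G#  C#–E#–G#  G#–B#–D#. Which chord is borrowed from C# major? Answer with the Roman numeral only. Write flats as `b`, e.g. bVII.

The diatonic triads in C# minor (with V from harmonic minor) are C#m, D#dim, E, F#m, G#, A, B. F#–A–C# = F#m, B–D#–F# = B, C#–E–G# = C#m and G#–B#–D# = G# all belong to that set. C#–E#–G# is not: scale degree 1 in C# minor carries C#m (i). In C# major the chord on that degree is C#, so here it functions as I, borrowed from the parallel major.

I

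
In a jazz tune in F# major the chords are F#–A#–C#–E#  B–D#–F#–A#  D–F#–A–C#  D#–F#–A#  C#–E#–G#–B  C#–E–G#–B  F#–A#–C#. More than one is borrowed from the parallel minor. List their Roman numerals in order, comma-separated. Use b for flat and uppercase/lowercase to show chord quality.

The diatonic triads in F# major are F#, G#m, A#m, B, C#, D#m, E#dim. Of the given chords, F#–A#–C#–E# = F#maj7, B–D#–F#–A# = Bmaj7, D#–F#–A# = D#m, C#–E#–G#–B = C#7 and F#–A#–C# = F# are diatonic. D–F#–A–C# is not: scale degree 6 in F# major carries D#m (vi). In F# minor the chord on that degree is Dmaj7, so here it functions as bVImaj7, borrowed from the parallel minor. C#–E–G#–B doesn't fit — on degree 5 F# major would have C# (V). C#m7 is the degree-5 chord of F# minor, so it is the borrowed v7.

bVImaj7, v7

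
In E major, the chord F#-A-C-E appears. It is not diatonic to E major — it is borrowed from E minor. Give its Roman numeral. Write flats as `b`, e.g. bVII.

iiø7

The root F# is the diatonic 2nd degree of E major; the borrowing shows in the chord quality. Diatonically E major has F#m (ii) on that degree; F#–A–C–E is instead the half-diminished-seventh chord native to E minor, so it takes the label iiø7.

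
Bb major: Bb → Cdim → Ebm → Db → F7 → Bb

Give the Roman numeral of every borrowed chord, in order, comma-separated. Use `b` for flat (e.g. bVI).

In Bb major the diatonic chords are Bb, Cm, Dm, Eb, F, Gm, Adim. Of the given chords, Bb and F7 are diatonic. But Cdim (C–Eb–Gb) is foreign: the diatonic ii on degree 2 is Cm, whereas Cdim comes from Bb minor. It is labeled ii°. Ebm (Eb–Gb–Bb) is not: scale degree 4 in Bb major carries Eb (IV). In Bb minor the chord on that degree is Ebm, so here it functions as iv, borrowed from the parallel minor. Db (Db–F–Ab) doesn't fit — on degree 3 Bb major would have Dm (iii). Db is the degree-3 chord of Bb minor, so it is the borrowed bIII.

ii°, iv, bIII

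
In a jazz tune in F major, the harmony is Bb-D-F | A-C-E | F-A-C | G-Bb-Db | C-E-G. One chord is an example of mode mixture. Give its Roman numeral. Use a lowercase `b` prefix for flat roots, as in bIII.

The diatonic triads in F major are F, Gm, Am, Bb, C, Dm, Edim. Bb–D–F = Bb, A–C–E = Am, F–A–C = F and C–E–G = C all belong to that set. But G–Bb–Db is foreign: the diatonic ii on degree 2 is Gm, whereas Gdim comes from F minor. It is labeled ii°.

ii°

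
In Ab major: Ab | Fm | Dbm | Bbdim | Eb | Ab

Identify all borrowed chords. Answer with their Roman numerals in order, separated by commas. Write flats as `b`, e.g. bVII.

Ab major has the diatonic set Ab, Bbm, Cm, Db, Eb, Fm, Gdim. Ab, Fm and Eb all belong to that set. But Dbm (Db–Fb–Ab) is foreign: the diatonic IV on degree 4 is Db, whereas Dbm comes from Ab minor. It is labeled iv. Bbdim (Bb–Db–Fb) doesn't fit — on degree 2 Ab major would have Bbm (ii). Bbdim is the degree-2 chord of Ab minor, so it is the borrowed ii°.

iv, ii°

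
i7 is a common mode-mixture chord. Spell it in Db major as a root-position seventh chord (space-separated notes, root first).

i7 is built on scale degree 1, which is Db in both Db major and its parallel. Stacking thirds in Db minor on Db gives Db–Fb–Ab–Cb.

Db Fb Ab Cb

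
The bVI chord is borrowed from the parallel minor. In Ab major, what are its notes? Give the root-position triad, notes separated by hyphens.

bVI is built on the lowered scale degree 6. In Ab major degree 6 is F; lowered it becomes Fb. Building the major chord from the parallel minor on Fb: Fb–Ab–Cb.

Fb-Ab-Cb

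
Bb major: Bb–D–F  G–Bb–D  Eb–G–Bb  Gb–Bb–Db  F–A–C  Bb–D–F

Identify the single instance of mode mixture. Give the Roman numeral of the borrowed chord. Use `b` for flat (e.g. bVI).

In Bb major the diatonic chords are Bb, Cm, Dm, Eb, F, Gm, Adim. Of the given chords, Bb–D–F = Bb, G–Bb–D = Gm, Eb–G–Bb = Eb and F–A–C = F are diatonic. But Gb–Bb–Db is foreign: the diatonic vi on degree 6 is Gm, whereas Gb comes from Bb minor. It is labeled bVI.

bVI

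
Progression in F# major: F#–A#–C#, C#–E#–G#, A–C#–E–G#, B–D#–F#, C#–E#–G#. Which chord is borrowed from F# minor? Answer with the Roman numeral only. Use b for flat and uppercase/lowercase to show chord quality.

In F# major the diatonic chords are F#, G#m, A#m, B, C#, D#m, E#dim. Of the given chords, F#–A#–C# = F#, C#–E#–G# = C# and B–D#–F# = B are diatonic. A–C#–E–G# doesn't fit — on degree 3 F# major would have A#m (iii). Amaj7 is the degree-3 chord of F# minor, so it is the borrowed bIIImaj7.

bIIImaj7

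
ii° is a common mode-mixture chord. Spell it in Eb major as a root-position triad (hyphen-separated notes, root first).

ii° is built on scale degree 2, which is F in both Eb major and its parallel. In Eb minor the chord on F is F–Ab–Cb.

F-Ab-Cb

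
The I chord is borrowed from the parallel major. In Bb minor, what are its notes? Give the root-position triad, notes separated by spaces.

Bb D F

I is built on scale degree 1, which is Bb in both Bb minor and its parallel. Building the major chord from the parallel major on Bb: Bb–D–F.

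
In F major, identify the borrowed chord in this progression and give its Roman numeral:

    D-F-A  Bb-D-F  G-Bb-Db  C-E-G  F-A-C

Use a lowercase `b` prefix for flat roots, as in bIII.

The diatonic triads in F major are F, Gm, Am, Bb, C, Dm, Edim. D–F–A = Dm, Bb–D–F = Bb, C–E–G = C and F–A–C = F all belong to that set. But G–Bb–Db is foreign: the diatonic ii on degree 2 is Gm, whereas Gdim comes from F minor. It is labeled ii°.

ii°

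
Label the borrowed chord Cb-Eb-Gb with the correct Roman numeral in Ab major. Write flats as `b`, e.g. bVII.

The root Cb is the lowered 3rd scale degree — diatonically Ab major has C there. The diatonic chord on degree 3 would be Cm (iii), but Cb–Eb–Gb is the major chord from Ab minor. As a borrowed chord it is labeled bIII.

bIII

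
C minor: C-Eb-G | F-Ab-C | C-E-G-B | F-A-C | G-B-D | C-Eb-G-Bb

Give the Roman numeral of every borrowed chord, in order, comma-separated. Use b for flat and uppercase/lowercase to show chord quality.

C minor has the diatonic set Cm, Ddim, Eb, Fm, G, Ab, Bb (with V from harmonic minor). Of the given chords, C–Eb–G = Cm, F–Ab–C = Fm, G–B–D = G and C–Eb–G–Bb = Cm7 are diatonic. C–E–G–B is not: scale degree 1 in C minor carries Cm (i). In C major the chord on that degree is Cmaj7, so here it functions as Imaj7, borrowed from the parallel major. F–A–C doesn't fit — on degree 4 C minor would have Fm (iv). F is the degree-4 chord of C major, so it is the borrowed IV.

Imaj7, IV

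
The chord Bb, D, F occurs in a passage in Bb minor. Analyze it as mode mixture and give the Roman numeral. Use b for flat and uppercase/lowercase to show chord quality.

The root Bb is the diatonic 1st degree of Bb minor; the borrowing shows in the chord quality. Bb–D–F is a major chord — the form found in Bb major, not the diatonic i (Bbm). Borrowed into Bb minor it is written I.

I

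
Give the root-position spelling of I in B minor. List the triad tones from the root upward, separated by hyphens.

B-D#-F#

I is built on scale degree 1, which is B in both B minor and its parallel. In B major the chord on B is B–D#–F#.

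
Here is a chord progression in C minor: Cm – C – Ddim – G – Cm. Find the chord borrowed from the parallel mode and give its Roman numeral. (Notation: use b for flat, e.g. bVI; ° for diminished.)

In C minor (with V from harmonic minor) the diatonic chords are Cm, Ddim, Eb, Fm, G, Ab, Bb. Of the given chords, Cm, Ddim and G are diatonic. C (C–E–G) is not: scale degree 1 in C minor carries Cm (i). In C major the chord on that degree is C, so here it functions as I, borrowed from the parallel major.

I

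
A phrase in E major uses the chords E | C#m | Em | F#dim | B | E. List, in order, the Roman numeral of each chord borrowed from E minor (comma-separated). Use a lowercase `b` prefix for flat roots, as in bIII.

The diatonic triads in E major are E, F#m, G#m, A, B, C#m, D#dim. Of the given chords, E, C#m and B are diatonic. Em (E–G–B) is not: scale degree 1 in E major carries E (I). In E minor the chord on that degree is Em, so here it functions as i, borrowed from the parallel minor. F#dim (F#–A–C) doesn't fit — on degree 2 E major would have F#m (ii). F#dim is the degree-2 chord of E minor, so it is the borrowed ii°.

i, ii°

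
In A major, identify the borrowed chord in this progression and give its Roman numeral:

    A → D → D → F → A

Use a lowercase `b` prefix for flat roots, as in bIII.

In A major the diatonic chords are A, Bm, C#m, D, E, F#m, G#dim. A and D both belong to that set. F (F–A–C) is not: scale degree 6 in A major carries F#m (vi). In A minor the chord on that degree is F, so here it functions as bVI, borrowed from the parallel minor.

bVI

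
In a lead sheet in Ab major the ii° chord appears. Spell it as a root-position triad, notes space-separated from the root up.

ii° is built on scale degree 2, which is Bb in both Ab major and its parallel. Stacking thirds in Ab minor on Bb gives Bb–Db–Fb.

Bb Db Fb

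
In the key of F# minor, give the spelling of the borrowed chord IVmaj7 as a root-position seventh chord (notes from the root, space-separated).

B D# F# A#

The root, B, is scale degree 4 — the same note in F# minor and F# major; only the chord quality changes. In F# major the chord on B is B–D#–F#–A#.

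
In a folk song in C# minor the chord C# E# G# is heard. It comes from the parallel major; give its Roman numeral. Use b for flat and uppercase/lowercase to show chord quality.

C# is scale degree 1 in C# minor. C#–E#–G# is a major chord — the form found in C# major, not the diatonic i (C#m). Borrowed into C# minor it is written I.

I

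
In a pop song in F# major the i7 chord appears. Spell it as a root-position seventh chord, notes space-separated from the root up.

The root, F#, is scale degree 1 — the same note in F# major and F# minor; only the chord quality changes. In F# minor the chord on F# is F#–A–C#–E.

F# A C# E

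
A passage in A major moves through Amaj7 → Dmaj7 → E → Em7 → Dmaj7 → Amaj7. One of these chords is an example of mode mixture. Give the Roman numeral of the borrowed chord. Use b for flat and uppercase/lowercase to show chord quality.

The diatonic triads in A major are A, Bm, C#m, D, E, F#m, G#dim. Of the given chords, Amaj7, Dmaj7 and E are diatonic. But Em7 (E–G–B–D) is foreign: the diatonic V on degree 5 is E, whereas Em7 comes from A minor. It is labeled v7.

v7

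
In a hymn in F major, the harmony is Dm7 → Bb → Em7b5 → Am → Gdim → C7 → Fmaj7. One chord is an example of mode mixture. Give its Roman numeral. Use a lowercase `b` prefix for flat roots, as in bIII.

In F major the diatonic chords are F, Gm, Am, Bb, C, Dm, Edim. Dm7, Bb, Em7b5, Am, C7 and Fmaj7 all belong to that set. But Gdim (G–Bb–Db) is foreign: the diatonic ii on degree 2 is Gm, whereas Gdim comes from F minor. It is labeled ii°.

ii°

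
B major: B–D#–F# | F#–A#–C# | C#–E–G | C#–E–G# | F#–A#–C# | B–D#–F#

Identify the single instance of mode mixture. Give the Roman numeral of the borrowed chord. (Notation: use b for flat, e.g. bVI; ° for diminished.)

B major has the diatonic set B, C#m, D#m, E, F#, G#m, A#dim. B–D#–F# = B, F#–A#–C# = F# and C#–E–G# = C#m are all diatonic. C#–E–G doesn't fit — on degree 2 B major would have C#m (ii). C#dim is the degree-2 chord of B minor, so it is the borrowed ii°.

ii°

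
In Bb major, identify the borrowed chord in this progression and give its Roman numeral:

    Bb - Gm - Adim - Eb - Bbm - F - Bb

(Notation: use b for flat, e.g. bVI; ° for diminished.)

The diatonic triads in Bb major are Bb, Cm, Dm, Eb, F, Gm, Adim. Of the given chords, Bb, Gm, Adim, Eb and F are diatonic. But Bbm (Bb–Db–F) is foreign: the diatonic I on degree 1 is Bb, whereas Bbm comes from Bb minor. It is labeled i.

i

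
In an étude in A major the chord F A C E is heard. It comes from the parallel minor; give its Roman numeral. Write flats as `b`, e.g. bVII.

bVImaj7

In A major scale degree 6 is F#; F is its lowered form, from A minor. F–A–C–E is a major-seventh chord — the form found in A minor, not the diatonic vi (F#m). Borrowed into A major it is written bVImaj7.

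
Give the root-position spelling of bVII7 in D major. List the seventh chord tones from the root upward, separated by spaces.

bVII7 is built on the lowered scale degree 7. In D major degree 7 is C#; lowered it becomes C. In D minor the chord on C is C–E–G–Bb.

C E G Bb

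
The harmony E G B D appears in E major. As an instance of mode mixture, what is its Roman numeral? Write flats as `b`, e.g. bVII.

i7

The root E is the diatonic 1st degree of E major; the borrowing shows in the chord quality. Diatonically E major has E (I) on that degree; E–G–B–D is instead the minor-seventh chord native to E minor, so it takes the label i7.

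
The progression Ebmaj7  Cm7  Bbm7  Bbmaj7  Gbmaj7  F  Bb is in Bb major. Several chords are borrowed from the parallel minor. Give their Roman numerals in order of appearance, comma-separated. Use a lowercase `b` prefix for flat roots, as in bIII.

i7, bVImaj7

Bb major has the diatonic set Bb, Cm, Dm, Eb, F, Gm, Adim. Of the given chords, Ebmaj7, Cm7, Bbmaj7, F and Bb are diatonic. Bbm7 (Bb–Db–F–Ab) doesn't fit — on degree 1 Bb major would have Bb (I). Bbm7 is the degree-1 chord of Bb minor, so it is the borrowed i7. Gbmaj7 (Gb–Bb–Db–F) doesn't fit — on degree 6 Bb major would have Gm (vi). Gbmaj7 is the degree-6 chord of Bb minor, so it is the borrowed bVImaj7.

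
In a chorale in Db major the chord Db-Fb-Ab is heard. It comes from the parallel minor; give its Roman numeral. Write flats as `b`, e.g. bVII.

i

Db is scale degree 1 in Db major. Diatonically Db major has Db (I) on that degree; Db–Fb–Ab is instead the minor chord native to Db minor, so it takes the label i.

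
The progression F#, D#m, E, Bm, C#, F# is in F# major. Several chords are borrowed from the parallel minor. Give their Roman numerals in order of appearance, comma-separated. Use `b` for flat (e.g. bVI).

F# major has the diatonic set F#, G#m, A#m, B, C#, D#m, E#dim. F#, D#m and C# are all diatonic. E (E–G#–B) doesn't fit — on degree 7 F# major would have E#dim (vii°). E is the degree-7 chord of F# minor, so it is the borrowed bVII. Bm (B–D–F#) is not: scale degree 4 in F# major carries B (IV). In F# minor the chord on that degree is Bm, so here it functions as iv, borrowed from the parallel minor.

bVII, iv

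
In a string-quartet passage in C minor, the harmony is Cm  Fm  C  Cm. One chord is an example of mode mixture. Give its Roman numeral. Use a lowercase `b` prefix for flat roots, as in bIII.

In C minor (with V from harmonic minor) the diatonic chords are Cm, Ddim, Eb, Fm, G, Ab, Bb. Of the given chords, Cm and Fm are diatonic. C (C–E–G) is not: scale degree 1 in C minor carries Cm (i). In C major the chord on that degree is C, so here it functions as I, borrowed from the parallel major.

I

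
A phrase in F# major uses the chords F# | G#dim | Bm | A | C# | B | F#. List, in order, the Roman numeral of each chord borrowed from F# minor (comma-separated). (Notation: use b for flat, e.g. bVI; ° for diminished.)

ii°, iv, bIII

F# major has the diatonic set F#, G#m, A#m, B, C#, D#m, E#dim. Of the given chords, F#, C# and B are diatonic. G#dim (G#–B–D) is not: scale degree 2 in F# major carries G#m (ii). In F# minor the chord on that degree is G#dim, so here it functions as ii°, borrowed from the parallel minor. But Bm (B–D–F#) is foreign: the diatonic IV on degree 4 is B, whereas Bm comes from F# minor. It is labeled iv. But A (A–C#–E) is foreign: the diatonic iii on degree 3 is A#m, whereas A comes from F# minor. It is labeled bIII.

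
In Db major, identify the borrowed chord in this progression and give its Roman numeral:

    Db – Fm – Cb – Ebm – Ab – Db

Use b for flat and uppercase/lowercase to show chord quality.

The diatonic triads in Db major are Db, Ebm, Fm, Gb, Ab, Bbm, Cdim. Db, Fm, Ebm and Ab all belong to that set. Cb (Cb–Eb–Gb) doesn't fit — on degree 7 Db major would have Cdim (vii°). Cb is the degree-7 chord of Db minor, so it is the borrowed bVII.

bVII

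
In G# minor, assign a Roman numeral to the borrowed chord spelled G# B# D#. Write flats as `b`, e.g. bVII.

G# is scale degree 1 in G# minor. The diatonic chord on degree 1 would be G#m (i), but G#–B#–D# is the major chord from G# major. As a borrowed chord it is labeled I.

I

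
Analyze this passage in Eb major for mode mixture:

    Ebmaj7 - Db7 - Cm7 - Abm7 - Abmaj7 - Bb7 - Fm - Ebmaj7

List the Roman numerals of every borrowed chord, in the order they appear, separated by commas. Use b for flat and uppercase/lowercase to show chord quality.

bVII7, iv7

The diatonic triads in Eb major are Eb, Fm, Gm, Ab, Bb, Cm, Ddim. Of the given chords, Ebmaj7, Cm7, Abmaj7, Bb7 and Fm are diatonic. Db7 (Db–F–Ab–Cb) doesn't fit — on degree 7 Eb major would have Ddim (vii°). Db7 is the degree-7 chord of Eb minor, so it is the borrowed bVII7. Abm7 (Ab–Cb–Eb–Gb) doesn't fit — on degree 4 Eb major would have Ab (IV). Abm7 is the degree-4 chord of Eb minor, so it is the borrowed iv7.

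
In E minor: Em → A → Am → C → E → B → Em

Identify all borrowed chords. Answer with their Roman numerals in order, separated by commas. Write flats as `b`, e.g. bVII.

IV, I

E minor has the diatonic set Em, F#dim, G, Am, B, C, D (with V from harmonic minor). Of the given chords, Em, Am, C and B are diatonic. But A (A–C#–E) is foreign: the diatonic iv on degree 4 is Am, whereas A comes from E major. It is labeled IV. E (E–G#–B) is not: scale degree 1 in E minor carries Em (i). In E major the chord on that degree is E, so here it functions as I, borrowed from the parallel major.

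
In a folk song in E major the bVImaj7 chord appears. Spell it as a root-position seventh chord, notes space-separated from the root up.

bVImaj7 is built on the lowered scale degree 6. In E major degree 6 is C#; lowered it becomes C. Building the major-seventh chord from the parallel minor on C: C–E–G–B.

C E G B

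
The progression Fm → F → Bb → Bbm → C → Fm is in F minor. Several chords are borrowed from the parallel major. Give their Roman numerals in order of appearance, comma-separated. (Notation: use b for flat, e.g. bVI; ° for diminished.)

The diatonic triads in F minor (with V from harmonic minor) are Fm, Gdim, Ab, Bbm, C, Db, Eb. Fm, Bbm and C all belong to that set. F (F–A–C) doesn't fit — on degree 1 F minor would have Fm (i). F is the degree-1 chord of F major, so it is the borrowed I. Bb (Bb–D–F) doesn't fit — on degree 4 F minor would have Bbm (iv). Bb is the degree-4 chord of F major, so it is the borrowed IV.

I, IV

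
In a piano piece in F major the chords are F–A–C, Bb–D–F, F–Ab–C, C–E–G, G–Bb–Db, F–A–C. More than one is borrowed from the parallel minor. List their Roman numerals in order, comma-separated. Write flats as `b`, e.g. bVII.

i, ii°

F major has the diatonic set F, Gm, Am, Bb, C, Dm, Edim. F–A–C = F, Bb–D–F = Bb and C–E–G = C all belong to that set. F–Ab–C is not: scale degree 1 in F major carries F (I). In F minor the chord on that degree is Fm, so here it functions as i, borrowed from the parallel minor. But G–Bb–Db is foreign: the diatonic ii on degree 2 is Gm, whereas Gdim comes from F minor. It is labeled ii°.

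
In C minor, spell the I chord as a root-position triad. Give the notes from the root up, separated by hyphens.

The root, C, is scale degree 1 — the same note in C minor and C major; only the chord quality changes. In C major the chord on C is C–E–G.

C-E-G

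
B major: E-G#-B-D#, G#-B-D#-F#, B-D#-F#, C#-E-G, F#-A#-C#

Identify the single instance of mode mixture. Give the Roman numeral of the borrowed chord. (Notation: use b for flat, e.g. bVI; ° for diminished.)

ii°

In B major the diatonic chords are B, C#m, D#m, E, F#, G#m, A#dim. E–G#–B–D# = Emaj7, G#–B–D#–F# = G#m7, B–D#–F# = B and F#–A#–C# = F# are all diatonic. But C#–E–G is foreign: the diatonic ii on degree 2 is C#m, whereas C#dim comes from B minor. It is labeled ii°.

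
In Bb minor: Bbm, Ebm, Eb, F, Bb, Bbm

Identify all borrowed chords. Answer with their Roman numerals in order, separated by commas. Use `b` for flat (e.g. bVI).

In Bb minor (with V from harmonic minor) the diatonic chords are Bbm, Cdim, Db, Ebm, F, Gb, Ab. Bbm, Ebm and F all belong to that set. Eb (Eb–G–Bb) is not: scale degree 4 in Bb minor carries Ebm (iv). In Bb major the chord on that degree is Eb, so here it functions as IV, borrowed from the parallel major. But Bb (Bb–D–F) is foreign: the diatonic i on degree 1 is Bbm, whereas Bb comes from Bb major. It is labeled I.

IV, I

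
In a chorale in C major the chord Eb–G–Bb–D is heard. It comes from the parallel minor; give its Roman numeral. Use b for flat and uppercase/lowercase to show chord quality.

bIIImaj7

Eb is the lowered form of scale degree 3 in C major (the diatonic degree 3 is E). Diatonically C major has Em (iii) on that degree; Eb–G–Bb–D is instead the major-seventh chord native to C minor, so it takes the label bIIImaj7.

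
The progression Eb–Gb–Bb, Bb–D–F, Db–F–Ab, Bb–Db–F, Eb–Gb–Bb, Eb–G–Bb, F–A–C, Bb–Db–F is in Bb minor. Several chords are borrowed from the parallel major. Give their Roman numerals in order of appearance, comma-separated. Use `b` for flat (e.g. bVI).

In Bb minor (with V from harmonic minor) the diatonic chords are Bbm, Cdim, Db, Ebm, F, Gb, Ab. Eb–Gb–Bb = Ebm, Db–F–Ab = Db, Bb–Db–F = Bbm and F–A–C = F are all diatonic. But Bb–D–F is foreign: the diatonic i on degree 1 is Bbm, whereas Bb comes from Bb major. It is labeled I. Eb–G–Bb doesn't fit — on degree 4 Bb minor would have Ebm (iv). Eb is the degree-4 chord of Bb major, so it is the borrowed IV.

I, IV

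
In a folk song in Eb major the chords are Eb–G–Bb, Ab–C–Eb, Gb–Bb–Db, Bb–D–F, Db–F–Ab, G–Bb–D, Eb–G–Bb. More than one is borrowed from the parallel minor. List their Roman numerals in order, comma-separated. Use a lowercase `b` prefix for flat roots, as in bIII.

bIII, bVII

Eb major has the diatonic set Eb, Fm, Gm, Ab, Bb, Cm, Ddim. Eb–G–Bb = Eb, Ab–C–Eb = Ab, Bb–D–F = Bb and G–Bb–D = Gm all belong to that set. Gb–Bb–Db doesn't fit — on degree 3 Eb major would have Gm (iii). Gb is the degree-3 chord of Eb minor, so it is the borrowed bIII. But Db–F–Ab is foreign: the diatonic vii° on degree 7 is Ddim, whereas Db comes from Eb minor. It is labeled bVII.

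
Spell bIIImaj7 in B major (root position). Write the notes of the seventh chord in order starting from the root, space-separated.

The root of bIIImaj7 is the lowered 3rd degree: D# becomes D. Stacking thirds in B minor on D gives D–F#–A–C#.

D F# A C#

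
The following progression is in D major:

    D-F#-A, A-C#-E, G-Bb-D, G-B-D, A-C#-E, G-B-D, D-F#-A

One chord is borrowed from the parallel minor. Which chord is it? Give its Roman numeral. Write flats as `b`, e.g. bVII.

The diatonic triads in D major are D, Em, F#m, G, A, Bm, C#dim. D–F#–A = D, A–C#–E = A and G–B–D = G all belong to that set. G–Bb–D doesn't fit — on degree 4 D major would have G (IV). Gm is the degree-4 chord of D minor, so it is the borrowed iv.

iv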